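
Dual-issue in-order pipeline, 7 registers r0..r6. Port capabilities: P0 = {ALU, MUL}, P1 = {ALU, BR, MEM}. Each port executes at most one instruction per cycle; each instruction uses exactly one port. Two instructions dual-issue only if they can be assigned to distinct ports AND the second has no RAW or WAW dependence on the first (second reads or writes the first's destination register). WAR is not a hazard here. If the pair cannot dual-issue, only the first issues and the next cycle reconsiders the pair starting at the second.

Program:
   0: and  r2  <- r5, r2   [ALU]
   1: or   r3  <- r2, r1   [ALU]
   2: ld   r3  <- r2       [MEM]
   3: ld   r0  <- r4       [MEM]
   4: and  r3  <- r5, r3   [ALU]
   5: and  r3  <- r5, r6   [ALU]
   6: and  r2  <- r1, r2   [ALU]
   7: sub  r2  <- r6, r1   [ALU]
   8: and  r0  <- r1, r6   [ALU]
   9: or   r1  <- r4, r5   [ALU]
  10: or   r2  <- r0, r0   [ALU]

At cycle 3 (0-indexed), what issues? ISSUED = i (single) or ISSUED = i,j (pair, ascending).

ISSUED = 3,4

#0 head=0: and.ALU i0 RAW r2
#1 head=1: or.ALU i1 WAW r3
#2 head=2: ld.MEM i2 no-port MEM/MEM
#3 head=3: ld.MEM;and.ALU i3+i4 pair
#4 head=5: and.ALU;and.ALU i5+i6 pair
#5 head=7: sub.ALU;and.ALU i7+i8 pair
#6 head=9: or.ALU;or.ALU i9+i10 pair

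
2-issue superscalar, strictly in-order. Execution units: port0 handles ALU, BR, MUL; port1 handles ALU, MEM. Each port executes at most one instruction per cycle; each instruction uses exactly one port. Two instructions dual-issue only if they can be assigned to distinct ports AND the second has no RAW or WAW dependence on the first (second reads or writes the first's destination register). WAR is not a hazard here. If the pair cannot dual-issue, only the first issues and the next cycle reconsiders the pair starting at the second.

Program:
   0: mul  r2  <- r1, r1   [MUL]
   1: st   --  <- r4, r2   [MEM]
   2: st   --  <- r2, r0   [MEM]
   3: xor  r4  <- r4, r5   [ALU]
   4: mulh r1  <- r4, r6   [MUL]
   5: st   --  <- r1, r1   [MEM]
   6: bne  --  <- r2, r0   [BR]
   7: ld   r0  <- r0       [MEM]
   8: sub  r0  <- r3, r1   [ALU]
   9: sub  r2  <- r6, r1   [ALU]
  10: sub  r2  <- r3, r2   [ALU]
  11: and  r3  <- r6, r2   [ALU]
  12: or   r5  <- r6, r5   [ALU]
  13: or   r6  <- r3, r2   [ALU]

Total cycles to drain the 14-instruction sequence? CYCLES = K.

  cy0 -> i0 (mul) RAW r2
  cy1 -> i1 (st) no-port MEM/MEM
  cy2 -> i2+i3 (st/xor) 2-wide
  cy3 -> i4 (mulh) RAW r1
  cy4 -> i5+i6 (st/bne) 2-wide
  cy5 -> i7 (ld) WAW r0
  cy6 -> i8+i9 (sub/sub) 2-wide
  cy7 -> i10 (sub) RAW r2
  cy8 -> i11+i12 (and/or) 2-wide
  cy9 -> i13 (or) tail

CYCLES = 10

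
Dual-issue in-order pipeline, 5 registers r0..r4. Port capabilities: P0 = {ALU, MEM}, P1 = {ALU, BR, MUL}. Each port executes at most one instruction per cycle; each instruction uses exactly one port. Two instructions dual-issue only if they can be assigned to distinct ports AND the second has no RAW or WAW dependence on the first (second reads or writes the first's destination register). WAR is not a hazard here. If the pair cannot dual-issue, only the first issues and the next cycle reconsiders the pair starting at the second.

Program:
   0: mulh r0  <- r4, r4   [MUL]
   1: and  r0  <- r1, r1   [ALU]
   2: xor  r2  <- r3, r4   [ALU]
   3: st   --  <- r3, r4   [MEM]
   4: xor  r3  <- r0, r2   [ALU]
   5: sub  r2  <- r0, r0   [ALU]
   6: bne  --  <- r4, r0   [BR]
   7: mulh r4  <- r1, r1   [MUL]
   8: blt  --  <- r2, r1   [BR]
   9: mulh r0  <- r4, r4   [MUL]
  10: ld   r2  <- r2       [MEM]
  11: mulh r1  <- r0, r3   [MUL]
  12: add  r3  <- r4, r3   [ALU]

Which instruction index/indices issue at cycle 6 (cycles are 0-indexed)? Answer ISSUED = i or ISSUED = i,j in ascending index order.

#0 head=0: mulh.MUL i0 WAW r0
#1 head=1: and.ALU+xor.ALU i1,i2 dual
#2 head=3: st.MEM+xor.ALU i3,i4 dual
#3 head=5: sub.ALU+bne.BR i5,i6 dual
#4 head=7: mulh.MUL i7 no-port MUL/BR
#5 head=8: blt.BR i8 no-port BR/MUL
#6 head=9: mulh.MUL+ld.MEM i9,i10 dual
#7 head=11: mulh.MUL+add.ALU i11,i12 dual

ISSUED = 9,10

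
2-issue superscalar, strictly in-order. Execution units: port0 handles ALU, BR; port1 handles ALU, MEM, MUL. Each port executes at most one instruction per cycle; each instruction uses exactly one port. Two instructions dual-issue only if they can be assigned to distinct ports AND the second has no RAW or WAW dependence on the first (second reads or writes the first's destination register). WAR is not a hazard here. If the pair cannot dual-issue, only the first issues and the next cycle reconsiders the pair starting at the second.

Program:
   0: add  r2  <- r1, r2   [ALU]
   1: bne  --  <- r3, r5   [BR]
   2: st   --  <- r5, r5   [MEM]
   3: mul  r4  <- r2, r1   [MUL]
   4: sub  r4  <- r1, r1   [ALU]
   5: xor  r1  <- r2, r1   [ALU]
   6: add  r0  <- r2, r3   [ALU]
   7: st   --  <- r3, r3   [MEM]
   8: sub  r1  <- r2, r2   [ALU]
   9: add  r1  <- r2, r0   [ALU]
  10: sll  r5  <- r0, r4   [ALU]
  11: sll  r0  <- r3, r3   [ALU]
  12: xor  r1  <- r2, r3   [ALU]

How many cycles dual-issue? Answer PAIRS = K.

PAIRS = 5

  cy0 -> i0,i1 (add+bne) 2-wide
  cy1 -> i2 (st) no-port MEM/MUL
  cy2 -> i3 (mul) WAW r4
  cy3 -> i4,i5 (sub+xor) 2-wide
  cy4 -> i6,i7 (add+st) 2-wide
  cy5 -> i8 (sub) WAW r1
  cy6 -> i9,i10 (add+sll) 2-wide
  cy7 -> i11,i12 (sll+xor) 2-wide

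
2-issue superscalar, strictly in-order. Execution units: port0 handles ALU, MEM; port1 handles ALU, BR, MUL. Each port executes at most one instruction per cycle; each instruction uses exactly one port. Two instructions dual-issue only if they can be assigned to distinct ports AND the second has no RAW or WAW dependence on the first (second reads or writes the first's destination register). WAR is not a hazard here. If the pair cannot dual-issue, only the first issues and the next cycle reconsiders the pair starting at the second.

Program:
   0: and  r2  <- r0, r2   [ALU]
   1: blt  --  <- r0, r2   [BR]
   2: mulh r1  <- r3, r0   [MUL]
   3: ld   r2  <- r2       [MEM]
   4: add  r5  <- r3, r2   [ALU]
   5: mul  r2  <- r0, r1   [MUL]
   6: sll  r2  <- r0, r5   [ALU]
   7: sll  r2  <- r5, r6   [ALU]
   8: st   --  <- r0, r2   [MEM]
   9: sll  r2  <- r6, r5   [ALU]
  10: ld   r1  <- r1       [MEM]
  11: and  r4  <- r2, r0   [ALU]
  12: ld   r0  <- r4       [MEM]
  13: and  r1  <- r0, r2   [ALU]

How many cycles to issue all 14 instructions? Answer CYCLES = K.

CYCLES = 10

c0: i0 and.ALU  RAW r2
c1: i1 blt.BR  no-port BR/MUL
c2: i2/i3 mulh.MUL/ld.MEM  2-wide
c3: i4/i5 add.ALU/mul.MUL  2-wide
c4: i6 sll.ALU  WAW r2
c5: i7 sll.ALU  RAW r2
c6: i8/i9 st.MEM/sll.ALU  2-wide
c7: i10/i11 ld.MEM/and.ALU  2-wide
c8: i12 ld.MEM  RAW r0
c9: i13 and.ALU  tail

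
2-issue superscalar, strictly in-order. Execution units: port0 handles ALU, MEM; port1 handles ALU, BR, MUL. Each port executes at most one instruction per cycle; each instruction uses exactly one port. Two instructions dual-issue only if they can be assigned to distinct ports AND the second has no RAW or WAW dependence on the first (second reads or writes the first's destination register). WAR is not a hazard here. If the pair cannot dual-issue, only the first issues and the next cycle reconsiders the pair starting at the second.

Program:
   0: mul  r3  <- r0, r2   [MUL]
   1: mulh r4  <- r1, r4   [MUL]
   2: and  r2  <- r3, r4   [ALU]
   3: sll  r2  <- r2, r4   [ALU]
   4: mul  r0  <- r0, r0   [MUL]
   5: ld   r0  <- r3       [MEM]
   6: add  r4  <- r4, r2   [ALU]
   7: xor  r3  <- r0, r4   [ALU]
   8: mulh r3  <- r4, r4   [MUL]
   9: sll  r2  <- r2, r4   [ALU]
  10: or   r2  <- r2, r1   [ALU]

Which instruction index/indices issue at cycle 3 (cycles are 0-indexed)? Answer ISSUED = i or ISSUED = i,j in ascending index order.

t=0 i0:mul ; no-port MUL/MUL
t=1 i1:mulh ; RAW r4
t=2 i2:and ; RAW+WAW r2
t=3 i3+i4:sll;mul ; dual
t=4 i5+i6:ld;add ; dual
t=5 i7:xor ; WAW r3
t=6 i8+i9:mulh;sll ; dual
t=7 i10:or ; tail

ISSUED = 3,4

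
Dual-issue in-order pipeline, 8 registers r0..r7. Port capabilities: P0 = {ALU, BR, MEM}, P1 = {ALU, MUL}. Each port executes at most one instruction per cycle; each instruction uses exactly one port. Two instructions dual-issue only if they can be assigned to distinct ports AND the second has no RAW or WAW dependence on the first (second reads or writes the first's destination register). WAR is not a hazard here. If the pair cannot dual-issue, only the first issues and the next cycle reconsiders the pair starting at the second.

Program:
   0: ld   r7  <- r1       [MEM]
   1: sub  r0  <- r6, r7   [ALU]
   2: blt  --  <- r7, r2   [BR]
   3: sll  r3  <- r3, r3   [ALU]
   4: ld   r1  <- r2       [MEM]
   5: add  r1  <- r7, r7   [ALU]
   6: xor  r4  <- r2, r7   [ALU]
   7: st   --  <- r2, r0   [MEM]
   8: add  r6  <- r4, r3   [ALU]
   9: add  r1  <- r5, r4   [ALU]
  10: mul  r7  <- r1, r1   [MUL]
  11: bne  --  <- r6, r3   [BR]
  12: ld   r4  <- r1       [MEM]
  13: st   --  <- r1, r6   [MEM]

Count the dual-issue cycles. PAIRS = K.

PAIRS = 5

0. ld @i0  | RAW r7
1. sub+blt @i1&i2  | pair
2. sll+ld @i3&i4  | pair
3. add+xor @i5&i6  | pair
4. st+add @i7&i8  | pair
5. add @i9  | RAW r1
6. mul+bne @i10&i11  | pair
7. ld @i12  | no-port MEM/MEM
8. st @i13  | tail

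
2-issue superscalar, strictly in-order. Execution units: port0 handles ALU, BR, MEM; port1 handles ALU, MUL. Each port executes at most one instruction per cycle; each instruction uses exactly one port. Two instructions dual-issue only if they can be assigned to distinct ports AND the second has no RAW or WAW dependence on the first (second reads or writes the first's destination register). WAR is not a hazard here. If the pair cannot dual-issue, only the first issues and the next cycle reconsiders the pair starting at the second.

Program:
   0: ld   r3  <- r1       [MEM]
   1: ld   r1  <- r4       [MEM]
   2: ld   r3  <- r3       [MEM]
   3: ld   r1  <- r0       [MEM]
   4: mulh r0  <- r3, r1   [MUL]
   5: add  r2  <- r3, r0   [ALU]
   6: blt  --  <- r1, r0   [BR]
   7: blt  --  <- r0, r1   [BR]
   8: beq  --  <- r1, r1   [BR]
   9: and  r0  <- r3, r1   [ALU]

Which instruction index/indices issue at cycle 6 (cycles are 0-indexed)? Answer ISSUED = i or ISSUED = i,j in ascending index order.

ISSUED = 7

[0] i0  ld  -- no-port MEM/MEM
[1] i1  ld  -- no-port MEM/MEM
[2] i2  ld  -- no-port MEM/MEM
[3] i3  ld  -- RAW r1
[4] i4  mulh  -- RAW r0
[5] i5/i6  add blt  -- pair
[6] i7  blt  -- no-port BR/BR
[7] i8/i9  beq and  -- pair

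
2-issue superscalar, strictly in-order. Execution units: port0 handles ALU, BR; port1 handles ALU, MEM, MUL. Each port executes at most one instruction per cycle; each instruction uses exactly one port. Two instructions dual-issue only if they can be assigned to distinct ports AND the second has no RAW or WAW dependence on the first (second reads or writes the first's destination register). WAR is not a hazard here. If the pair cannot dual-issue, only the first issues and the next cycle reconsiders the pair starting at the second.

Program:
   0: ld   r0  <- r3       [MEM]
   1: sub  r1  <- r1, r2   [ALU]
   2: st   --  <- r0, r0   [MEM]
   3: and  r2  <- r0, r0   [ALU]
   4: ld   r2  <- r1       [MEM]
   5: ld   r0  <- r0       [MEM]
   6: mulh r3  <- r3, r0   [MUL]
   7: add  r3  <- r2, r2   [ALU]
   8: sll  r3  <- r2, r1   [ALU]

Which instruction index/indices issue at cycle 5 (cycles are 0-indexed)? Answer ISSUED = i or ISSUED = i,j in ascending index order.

ISSUED = 7

t=0 i0+i1:ld.MEM/sub.ALU ; dual
t=1 i2+i3:st.MEM/and.ALU ; dual
t=2 i4:ld.MEM ; no-port MEM/MEM
t=3 i5:ld.MEM ; no-port MEM/MUL
t=4 i6:mulh.MUL ; WAW r3
t=5 i7:add.ALU ; WAW r3
t=6 i8:sll.ALU ; tail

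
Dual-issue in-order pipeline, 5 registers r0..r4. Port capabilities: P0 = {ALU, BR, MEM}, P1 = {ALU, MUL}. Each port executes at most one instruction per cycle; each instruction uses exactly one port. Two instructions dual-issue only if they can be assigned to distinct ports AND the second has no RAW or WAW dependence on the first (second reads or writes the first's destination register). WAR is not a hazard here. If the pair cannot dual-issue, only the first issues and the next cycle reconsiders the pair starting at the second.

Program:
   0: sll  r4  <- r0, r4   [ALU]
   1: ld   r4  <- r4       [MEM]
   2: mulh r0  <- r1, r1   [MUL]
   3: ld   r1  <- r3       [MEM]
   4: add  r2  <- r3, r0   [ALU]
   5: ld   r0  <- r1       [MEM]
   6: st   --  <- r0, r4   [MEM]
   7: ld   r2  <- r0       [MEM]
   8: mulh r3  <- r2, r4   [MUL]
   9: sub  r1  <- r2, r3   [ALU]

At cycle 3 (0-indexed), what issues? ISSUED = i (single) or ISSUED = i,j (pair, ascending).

ISSUED = 5

t=0 i0:sll.ALU ; RAW+WAW r4
t=1 i1/i2:ld.MEM;mulh.MUL ; pair
t=2 i3/i4:ld.MEM;add.ALU ; pair
t=3 i5:ld.MEM ; no-port MEM/MEM
t=4 i6:st.MEM ; no-port MEM/MEM
t=5 i7:ld.MEM ; RAW r2
t=6 i8:mulh.MUL ; RAW r3
t=7 i9:sub.ALU ; tail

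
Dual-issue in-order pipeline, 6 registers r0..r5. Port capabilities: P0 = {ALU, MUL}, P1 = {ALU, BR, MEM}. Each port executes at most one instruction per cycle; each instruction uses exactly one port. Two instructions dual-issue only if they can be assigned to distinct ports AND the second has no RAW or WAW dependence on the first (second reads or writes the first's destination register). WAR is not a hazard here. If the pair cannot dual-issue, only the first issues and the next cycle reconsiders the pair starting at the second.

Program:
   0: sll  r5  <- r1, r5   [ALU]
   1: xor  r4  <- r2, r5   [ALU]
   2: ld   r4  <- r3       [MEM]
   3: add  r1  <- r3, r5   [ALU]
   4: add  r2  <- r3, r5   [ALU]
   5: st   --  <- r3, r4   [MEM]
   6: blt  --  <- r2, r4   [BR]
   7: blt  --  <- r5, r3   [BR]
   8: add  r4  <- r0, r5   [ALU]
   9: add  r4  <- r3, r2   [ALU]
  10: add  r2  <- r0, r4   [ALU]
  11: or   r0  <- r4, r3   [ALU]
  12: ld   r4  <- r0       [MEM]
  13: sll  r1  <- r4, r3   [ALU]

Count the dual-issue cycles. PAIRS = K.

PAIRS = 4

0. sll.ALU @i0  | RAW r5
1. xor.ALU @i1  | WAW r4
2. ld.MEM add.ALU @i2&i3  | pair
3. add.ALU st.MEM @i4&i5  | pair
4. blt.BR @i6  | no-port BR/BR
5. blt.BR add.ALU @i7&i8  | pair
6. add.ALU @i9  | RAW r4
7. add.ALU or.ALU @i10&i11  | pair
8. ld.MEM @i12  | RAW r4
9. sll.ALU @i13  | tail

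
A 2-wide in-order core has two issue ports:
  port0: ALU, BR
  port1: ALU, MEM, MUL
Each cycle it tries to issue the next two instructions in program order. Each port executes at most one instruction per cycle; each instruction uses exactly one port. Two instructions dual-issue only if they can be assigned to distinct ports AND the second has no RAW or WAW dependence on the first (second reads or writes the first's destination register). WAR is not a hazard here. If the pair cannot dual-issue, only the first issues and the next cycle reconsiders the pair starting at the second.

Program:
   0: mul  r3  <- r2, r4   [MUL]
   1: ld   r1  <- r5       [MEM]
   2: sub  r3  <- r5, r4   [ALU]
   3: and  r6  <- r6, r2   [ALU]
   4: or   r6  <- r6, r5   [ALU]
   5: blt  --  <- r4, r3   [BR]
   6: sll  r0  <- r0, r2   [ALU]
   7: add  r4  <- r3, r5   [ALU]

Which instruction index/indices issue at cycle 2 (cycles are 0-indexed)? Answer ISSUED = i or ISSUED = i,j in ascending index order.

[0] i0  mul.MUL  -- no-port MUL/MEM
[1] i1,i2  ld.MEM/sub.ALU  -- pair
[2] i3  and.ALU  -- RAW+WAW r6
[3] i4,i5  or.ALU/blt.BR  -- pair
[4] i6,i7  sll.ALU/add.ALU  -- pair

ISSUED = 3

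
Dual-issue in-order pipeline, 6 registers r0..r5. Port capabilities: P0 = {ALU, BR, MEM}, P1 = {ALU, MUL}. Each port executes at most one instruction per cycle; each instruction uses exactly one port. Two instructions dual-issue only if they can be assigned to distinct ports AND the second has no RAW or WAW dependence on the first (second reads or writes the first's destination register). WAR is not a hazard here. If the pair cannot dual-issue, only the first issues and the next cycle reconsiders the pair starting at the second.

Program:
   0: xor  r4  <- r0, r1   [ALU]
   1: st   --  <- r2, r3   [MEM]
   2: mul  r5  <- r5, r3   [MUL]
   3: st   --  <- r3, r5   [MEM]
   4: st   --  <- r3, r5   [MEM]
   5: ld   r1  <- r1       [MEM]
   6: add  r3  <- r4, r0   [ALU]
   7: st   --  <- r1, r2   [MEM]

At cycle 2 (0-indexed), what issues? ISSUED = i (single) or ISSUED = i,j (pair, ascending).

t=0 i0&i1:xor.ALU+st.MEM ; pair
t=1 i2:mul.MUL ; RAW r5
t=2 i3:st.MEM ; no-port MEM/MEM
t=3 i4:st.MEM ; no-port MEM/MEM
t=4 i5&i6:ld.MEM+add.ALU ; pair
t=5 i7:st.MEM ; tail

ISSUED = 3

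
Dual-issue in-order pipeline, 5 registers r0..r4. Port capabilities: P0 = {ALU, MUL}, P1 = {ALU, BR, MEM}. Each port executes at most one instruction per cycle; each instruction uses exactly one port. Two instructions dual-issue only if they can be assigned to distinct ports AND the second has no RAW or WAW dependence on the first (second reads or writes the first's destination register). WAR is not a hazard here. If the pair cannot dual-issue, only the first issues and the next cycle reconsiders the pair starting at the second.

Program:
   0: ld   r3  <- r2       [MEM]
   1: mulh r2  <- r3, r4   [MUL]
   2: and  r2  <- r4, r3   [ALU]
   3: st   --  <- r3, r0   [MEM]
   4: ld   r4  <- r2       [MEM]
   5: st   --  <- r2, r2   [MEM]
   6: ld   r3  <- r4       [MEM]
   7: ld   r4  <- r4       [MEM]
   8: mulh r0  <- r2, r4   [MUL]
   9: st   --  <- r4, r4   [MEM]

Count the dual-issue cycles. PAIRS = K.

  cy0 -> i0 (ld.MEM) RAW r3
  cy1 -> i1 (mulh.MUL) WAW r2
  cy2 -> i2&i3 (and.ALU/st.MEM) pair
  cy3 -> i4 (ld.MEM) no-port MEM/MEM
  cy4 -> i5 (st.MEM) no-port MEM/MEM
  cy5 -> i6 (ld.MEM) no-port MEM/MEM
  cy6 -> i7 (ld.MEM) RAW r4
  cy7 -> i8&i9 (mulh.MUL/st.MEM) pair

PAIRS = 2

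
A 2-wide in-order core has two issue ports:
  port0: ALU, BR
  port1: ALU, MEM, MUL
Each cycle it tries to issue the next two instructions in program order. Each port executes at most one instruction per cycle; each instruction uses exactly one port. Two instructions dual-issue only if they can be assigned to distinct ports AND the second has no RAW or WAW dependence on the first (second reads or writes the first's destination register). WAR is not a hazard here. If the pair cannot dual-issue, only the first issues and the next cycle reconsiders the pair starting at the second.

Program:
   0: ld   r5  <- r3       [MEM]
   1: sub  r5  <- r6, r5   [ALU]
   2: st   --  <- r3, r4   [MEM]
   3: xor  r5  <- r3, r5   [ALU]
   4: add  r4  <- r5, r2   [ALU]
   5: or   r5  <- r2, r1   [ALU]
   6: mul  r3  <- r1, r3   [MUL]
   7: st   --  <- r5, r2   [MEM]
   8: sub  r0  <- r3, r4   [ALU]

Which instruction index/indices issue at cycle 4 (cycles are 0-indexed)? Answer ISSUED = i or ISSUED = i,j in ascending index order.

ISSUED = 6

t=0 i0:ld ; RAW+WAW r5
t=1 i1/i2:sub/st ; pair
t=2 i3:xor ; RAW r5
t=3 i4/i5:add/or ; pair
t=4 i6:mul ; no-port MUL/MEM
t=5 i7/i8:st/sub ; pair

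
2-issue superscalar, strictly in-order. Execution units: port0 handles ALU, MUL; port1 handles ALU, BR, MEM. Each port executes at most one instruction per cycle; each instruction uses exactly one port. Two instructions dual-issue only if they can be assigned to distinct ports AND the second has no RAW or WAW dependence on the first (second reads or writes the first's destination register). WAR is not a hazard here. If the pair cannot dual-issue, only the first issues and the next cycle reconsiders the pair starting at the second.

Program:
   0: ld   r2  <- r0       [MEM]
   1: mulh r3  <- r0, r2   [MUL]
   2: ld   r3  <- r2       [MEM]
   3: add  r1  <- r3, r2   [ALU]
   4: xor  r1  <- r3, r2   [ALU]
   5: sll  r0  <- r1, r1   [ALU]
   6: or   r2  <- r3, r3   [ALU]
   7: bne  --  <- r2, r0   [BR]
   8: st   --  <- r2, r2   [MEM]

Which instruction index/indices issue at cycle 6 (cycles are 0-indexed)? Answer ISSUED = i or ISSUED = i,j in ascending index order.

c0: i0 ld.MEM  RAW r2
c1: i1 mulh.MUL  WAW r3
c2: i2 ld.MEM  RAW r3
c3: i3 add.ALU  WAW r1
c4: i4 xor.ALU  RAW r1
c5: i5,i6 sll.ALU+or.ALU  pair
c6: i7 bne.BR  no-port BR/MEM
c7: i8 st.MEM  tail

ISSUED = 7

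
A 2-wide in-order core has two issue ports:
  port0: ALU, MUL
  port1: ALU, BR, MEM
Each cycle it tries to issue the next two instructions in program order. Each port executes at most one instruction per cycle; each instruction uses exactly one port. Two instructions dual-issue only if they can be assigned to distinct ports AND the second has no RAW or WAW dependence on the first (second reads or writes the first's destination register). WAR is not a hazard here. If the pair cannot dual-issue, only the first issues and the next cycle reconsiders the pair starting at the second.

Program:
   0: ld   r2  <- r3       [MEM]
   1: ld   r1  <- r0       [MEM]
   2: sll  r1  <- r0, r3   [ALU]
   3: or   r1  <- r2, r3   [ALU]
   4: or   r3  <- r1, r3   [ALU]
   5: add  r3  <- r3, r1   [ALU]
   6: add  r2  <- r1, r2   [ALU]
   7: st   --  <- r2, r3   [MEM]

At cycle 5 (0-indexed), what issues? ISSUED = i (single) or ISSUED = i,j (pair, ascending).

ISSUED = 5,6

c0: i0 ld  no-port MEM/MEM
c1: i1 ld  WAW r1
c2: i2 sll  WAW r1
c3: i3 or  RAW r1
c4: i4 or  RAW+WAW r3
c5: i5/i6 add/add  2-wide
c6: i7 st  tail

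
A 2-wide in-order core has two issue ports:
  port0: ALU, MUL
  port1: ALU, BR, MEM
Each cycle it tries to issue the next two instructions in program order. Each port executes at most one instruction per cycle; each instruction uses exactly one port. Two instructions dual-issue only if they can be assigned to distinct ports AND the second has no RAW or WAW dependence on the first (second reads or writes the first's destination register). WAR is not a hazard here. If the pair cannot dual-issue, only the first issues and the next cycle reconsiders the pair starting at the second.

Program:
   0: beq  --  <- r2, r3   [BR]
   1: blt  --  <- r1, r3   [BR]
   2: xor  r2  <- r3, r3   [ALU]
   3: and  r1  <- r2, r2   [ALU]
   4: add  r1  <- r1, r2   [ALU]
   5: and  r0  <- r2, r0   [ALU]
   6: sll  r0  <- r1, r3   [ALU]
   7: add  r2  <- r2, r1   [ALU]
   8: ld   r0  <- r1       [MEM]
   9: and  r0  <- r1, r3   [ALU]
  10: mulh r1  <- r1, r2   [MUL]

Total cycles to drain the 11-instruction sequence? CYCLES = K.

c0: i0 beq.BR  no-port BR/BR
c1: i1,i2 blt.BR+xor.ALU  dual
c2: i3 and.ALU  RAW+WAW r1
c3: i4,i5 add.ALU+and.ALU  dual
c4: i6,i7 sll.ALU+add.ALU  dual
c5: i8 ld.MEM  WAW r0
c6: i9,i10 and.ALU+mulh.MUL  dual

CYCLES = 7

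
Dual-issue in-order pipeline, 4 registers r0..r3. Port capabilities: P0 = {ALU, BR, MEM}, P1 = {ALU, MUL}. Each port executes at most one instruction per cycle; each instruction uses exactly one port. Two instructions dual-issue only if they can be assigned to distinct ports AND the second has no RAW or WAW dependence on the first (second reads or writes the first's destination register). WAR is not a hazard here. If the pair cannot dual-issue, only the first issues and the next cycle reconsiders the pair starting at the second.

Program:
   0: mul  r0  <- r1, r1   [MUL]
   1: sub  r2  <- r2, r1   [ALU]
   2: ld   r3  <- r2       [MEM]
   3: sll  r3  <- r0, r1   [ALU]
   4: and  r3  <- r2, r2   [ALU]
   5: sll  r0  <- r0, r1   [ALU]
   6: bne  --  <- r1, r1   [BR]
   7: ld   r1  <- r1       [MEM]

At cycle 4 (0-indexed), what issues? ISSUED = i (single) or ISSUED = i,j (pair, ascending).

[0] i0/i1  mul.MUL sub.ALU  -- dual
[1] i2  ld.MEM  -- WAW r3
[2] i3  sll.ALU  -- WAW r3
[3] i4/i5  and.ALU sll.ALU  -- dual
[4] i6  bne.BR  -- no-port BR/MEM
[5] i7  ld.MEM  -- tail

ISSUED = 6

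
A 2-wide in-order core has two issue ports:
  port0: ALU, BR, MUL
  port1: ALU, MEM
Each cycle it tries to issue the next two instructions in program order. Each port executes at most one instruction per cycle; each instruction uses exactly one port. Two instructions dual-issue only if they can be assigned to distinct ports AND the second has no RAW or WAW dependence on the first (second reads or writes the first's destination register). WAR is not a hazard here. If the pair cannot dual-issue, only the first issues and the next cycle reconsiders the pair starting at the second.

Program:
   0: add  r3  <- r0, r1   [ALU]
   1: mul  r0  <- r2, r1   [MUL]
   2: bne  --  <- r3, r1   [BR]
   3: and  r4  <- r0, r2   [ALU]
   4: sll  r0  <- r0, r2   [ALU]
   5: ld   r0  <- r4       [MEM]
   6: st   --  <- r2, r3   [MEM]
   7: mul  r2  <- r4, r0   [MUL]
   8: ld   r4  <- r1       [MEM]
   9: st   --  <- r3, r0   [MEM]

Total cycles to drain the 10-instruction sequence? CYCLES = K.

0. add.ALU;mul.MUL @i0/i1  | pair
1. bne.BR;and.ALU @i2/i3  | pair
2. sll.ALU @i4  | WAW r0
3. ld.MEM @i5  | no-port MEM/MEM
4. st.MEM;mul.MUL @i6/i7  | pair
5. ld.MEM @i8  | no-port MEM/MEM
6. st.MEM @i9  | tail

CYCLES = 7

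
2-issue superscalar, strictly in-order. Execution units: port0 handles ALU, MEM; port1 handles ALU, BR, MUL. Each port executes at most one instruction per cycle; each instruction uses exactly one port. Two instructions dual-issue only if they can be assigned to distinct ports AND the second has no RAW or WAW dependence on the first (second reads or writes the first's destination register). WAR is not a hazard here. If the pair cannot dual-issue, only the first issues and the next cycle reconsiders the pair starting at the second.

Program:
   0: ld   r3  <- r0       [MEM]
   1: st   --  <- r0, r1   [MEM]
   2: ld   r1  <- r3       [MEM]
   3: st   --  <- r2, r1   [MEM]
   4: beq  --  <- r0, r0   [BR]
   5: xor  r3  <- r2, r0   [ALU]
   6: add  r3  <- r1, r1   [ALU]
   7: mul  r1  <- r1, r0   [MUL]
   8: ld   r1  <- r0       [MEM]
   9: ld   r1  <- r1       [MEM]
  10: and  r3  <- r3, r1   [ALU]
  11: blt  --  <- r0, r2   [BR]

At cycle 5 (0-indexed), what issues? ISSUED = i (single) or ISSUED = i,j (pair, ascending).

ISSUED = 6,7

#0 head=0: ld i0 no-port MEM/MEM
#1 head=1: st i1 no-port MEM/MEM
#2 head=2: ld i2 no-port MEM/MEM
#3 head=3: st/beq i3,i4 pair
#4 head=5: xor i5 WAW r3
#5 head=6: add/mul i6,i7 pair
#6 head=8: ld i8 no-port MEM/MEM
#7 head=9: ld i9 RAW r1
#8 head=10: and/blt i10,i11 pair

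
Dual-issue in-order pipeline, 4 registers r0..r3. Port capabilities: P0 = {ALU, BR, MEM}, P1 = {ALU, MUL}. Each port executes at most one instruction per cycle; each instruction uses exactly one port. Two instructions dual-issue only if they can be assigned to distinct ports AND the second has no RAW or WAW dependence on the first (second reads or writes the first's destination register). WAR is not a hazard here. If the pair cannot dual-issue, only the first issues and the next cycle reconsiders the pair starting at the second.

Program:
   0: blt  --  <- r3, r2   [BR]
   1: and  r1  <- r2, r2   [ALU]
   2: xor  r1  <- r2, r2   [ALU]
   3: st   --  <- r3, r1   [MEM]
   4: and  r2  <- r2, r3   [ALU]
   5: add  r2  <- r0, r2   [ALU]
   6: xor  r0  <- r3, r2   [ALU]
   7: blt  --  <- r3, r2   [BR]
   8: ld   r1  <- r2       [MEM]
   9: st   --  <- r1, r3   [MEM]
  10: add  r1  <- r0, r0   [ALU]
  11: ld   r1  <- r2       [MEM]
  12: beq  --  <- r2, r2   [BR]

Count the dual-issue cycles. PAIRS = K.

PAIRS = 4

#0 head=0: blt/and i0+i1 pair
#1 head=2: xor i2 RAW r1
#2 head=3: st/and i3+i4 pair
#3 head=5: add i5 RAW r2
#4 head=6: xor/blt i6+i7 pair
#5 head=8: ld i8 no-port MEM/MEM
#6 head=9: st/add i9+i10 pair
#7 head=11: ld i11 no-port MEM/BR
#8 head=12: beq i12 tail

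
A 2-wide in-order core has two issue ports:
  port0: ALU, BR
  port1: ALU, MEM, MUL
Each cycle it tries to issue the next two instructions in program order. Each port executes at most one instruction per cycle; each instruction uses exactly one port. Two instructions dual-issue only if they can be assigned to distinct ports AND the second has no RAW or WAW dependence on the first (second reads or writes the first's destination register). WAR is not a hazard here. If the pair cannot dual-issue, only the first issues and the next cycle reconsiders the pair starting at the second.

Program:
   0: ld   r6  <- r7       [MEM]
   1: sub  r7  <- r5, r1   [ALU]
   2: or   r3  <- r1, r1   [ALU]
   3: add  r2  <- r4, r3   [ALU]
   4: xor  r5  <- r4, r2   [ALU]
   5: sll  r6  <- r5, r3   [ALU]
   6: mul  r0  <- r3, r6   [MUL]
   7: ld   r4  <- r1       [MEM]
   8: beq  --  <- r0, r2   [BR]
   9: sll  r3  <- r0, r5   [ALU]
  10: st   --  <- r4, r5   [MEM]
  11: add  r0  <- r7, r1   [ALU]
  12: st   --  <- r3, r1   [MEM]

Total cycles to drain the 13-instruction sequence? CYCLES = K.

t=0 i0+i1:ld sub ; 2-wide
t=1 i2:or ; RAW r3
t=2 i3:add ; RAW r2
t=3 i4:xor ; RAW r5
t=4 i5:sll ; RAW r6
t=5 i6:mul ; no-port MUL/MEM
t=6 i7+i8:ld beq ; 2-wide
t=7 i9+i10:sll st ; 2-wide
t=8 i11+i12:add st ; 2-wide

CYCLES = 9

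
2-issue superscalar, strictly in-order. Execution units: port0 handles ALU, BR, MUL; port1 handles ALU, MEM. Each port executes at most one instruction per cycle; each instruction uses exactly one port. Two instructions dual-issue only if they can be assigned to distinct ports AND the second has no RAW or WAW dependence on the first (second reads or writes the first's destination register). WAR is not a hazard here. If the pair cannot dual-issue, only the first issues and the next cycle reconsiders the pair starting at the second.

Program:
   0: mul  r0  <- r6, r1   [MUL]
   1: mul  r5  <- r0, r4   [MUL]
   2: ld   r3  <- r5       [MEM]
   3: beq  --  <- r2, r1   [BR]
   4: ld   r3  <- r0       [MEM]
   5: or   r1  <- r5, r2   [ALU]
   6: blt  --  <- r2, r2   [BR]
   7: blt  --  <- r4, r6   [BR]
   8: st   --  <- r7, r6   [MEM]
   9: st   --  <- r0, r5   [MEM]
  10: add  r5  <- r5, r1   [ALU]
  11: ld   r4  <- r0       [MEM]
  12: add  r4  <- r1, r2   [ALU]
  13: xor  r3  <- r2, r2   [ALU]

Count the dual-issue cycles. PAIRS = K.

PAIRS = 5

[0] i0  mul  -- no-port MUL/MUL
[1] i1  mul  -- RAW r5
[2] i2&i3  ld;beq  -- 2-wide
[3] i4&i5  ld;or  -- 2-wide
[4] i6  blt  -- no-port BR/BR
[5] i7&i8  blt;st  -- 2-wide
[6] i9&i10  st;add  -- 2-wide
[7] i11  ld  -- WAW r4
[8] i12&i13  add;xor  -- 2-wide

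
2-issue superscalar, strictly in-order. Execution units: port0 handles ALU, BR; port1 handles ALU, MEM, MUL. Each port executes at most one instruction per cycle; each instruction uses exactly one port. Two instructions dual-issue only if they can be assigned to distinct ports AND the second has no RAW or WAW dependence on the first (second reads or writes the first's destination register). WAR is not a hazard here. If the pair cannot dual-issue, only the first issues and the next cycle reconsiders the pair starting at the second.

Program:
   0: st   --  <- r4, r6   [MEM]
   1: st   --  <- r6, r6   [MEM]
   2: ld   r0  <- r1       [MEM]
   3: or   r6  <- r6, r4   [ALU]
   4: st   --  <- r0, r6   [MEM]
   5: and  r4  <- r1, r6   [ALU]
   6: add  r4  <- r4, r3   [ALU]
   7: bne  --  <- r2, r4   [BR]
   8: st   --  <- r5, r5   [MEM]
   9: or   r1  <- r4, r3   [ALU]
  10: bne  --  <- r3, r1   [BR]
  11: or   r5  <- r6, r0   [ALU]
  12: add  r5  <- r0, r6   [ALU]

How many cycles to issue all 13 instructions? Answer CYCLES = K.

#0 head=0: st.MEM i0 no-port MEM/MEM
#1 head=1: st.MEM i1 no-port MEM/MEM
#2 head=2: ld.MEM or.ALU i2+i3 2-wide
#3 head=4: st.MEM and.ALU i4+i5 2-wide
#4 head=6: add.ALU i6 RAW r4
#5 head=7: bne.BR st.MEM i7+i8 2-wide
#6 head=9: or.ALU i9 RAW r1
#7 head=10: bne.BR or.ALU i10+i11 2-wide
#8 head=12: add.ALU i12 tail

CYCLES = 9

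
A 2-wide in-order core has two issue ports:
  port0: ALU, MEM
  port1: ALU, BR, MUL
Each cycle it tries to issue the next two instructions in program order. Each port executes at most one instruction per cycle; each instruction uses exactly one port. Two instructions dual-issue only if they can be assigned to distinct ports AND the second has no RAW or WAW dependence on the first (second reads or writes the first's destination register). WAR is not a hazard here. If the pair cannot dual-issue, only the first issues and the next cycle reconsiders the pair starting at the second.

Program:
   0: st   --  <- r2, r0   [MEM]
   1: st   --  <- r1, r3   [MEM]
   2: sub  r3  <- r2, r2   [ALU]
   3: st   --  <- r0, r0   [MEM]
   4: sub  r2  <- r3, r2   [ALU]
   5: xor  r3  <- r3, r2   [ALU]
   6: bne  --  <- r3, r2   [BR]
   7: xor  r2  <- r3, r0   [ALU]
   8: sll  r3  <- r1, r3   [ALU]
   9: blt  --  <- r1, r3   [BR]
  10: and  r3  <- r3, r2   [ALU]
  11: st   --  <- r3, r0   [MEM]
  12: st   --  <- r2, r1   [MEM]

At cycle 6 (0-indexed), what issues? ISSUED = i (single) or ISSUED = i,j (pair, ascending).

ISSUED = 9,10

0. st.MEM @i0  | no-port MEM/MEM
1. st.MEM/sub.ALU @i1&i2  | pair
2. st.MEM/sub.ALU @i3&i4  | pair
3. xor.ALU @i5  | RAW r3
4. bne.BR/xor.ALU @i6&i7  | pair
5. sll.ALU @i8  | RAW r3
6. blt.BR/and.ALU @i9&i10  | pair
7. st.MEM @i11  | no-port MEM/MEM
8. st.MEM @i12  | tail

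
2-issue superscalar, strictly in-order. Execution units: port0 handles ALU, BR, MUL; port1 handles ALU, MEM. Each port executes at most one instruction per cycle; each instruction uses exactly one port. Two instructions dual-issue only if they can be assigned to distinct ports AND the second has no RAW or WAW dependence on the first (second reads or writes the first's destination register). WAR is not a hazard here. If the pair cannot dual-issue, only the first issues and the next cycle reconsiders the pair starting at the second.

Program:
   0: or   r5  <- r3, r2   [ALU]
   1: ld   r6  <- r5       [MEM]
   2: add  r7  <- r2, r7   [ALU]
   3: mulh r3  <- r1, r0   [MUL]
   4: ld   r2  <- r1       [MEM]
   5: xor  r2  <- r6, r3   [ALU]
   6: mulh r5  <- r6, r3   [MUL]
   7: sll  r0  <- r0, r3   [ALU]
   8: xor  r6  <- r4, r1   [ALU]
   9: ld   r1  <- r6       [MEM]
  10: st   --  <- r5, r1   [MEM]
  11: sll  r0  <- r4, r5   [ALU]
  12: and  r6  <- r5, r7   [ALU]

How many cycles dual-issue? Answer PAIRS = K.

PAIRS = 5

[0] i0  or.ALU  -- RAW r5
[1] i1/i2  ld.MEM+add.ALU  -- pair
[2] i3/i4  mulh.MUL+ld.MEM  -- pair
[3] i5/i6  xor.ALU+mulh.MUL  -- pair
[4] i7/i8  sll.ALU+xor.ALU  -- pair
[5] i9  ld.MEM  -- no-port MEM/MEM
[6] i10/i11  st.MEM+sll.ALU  -- pair
[7] i12  and.ALU  -- tail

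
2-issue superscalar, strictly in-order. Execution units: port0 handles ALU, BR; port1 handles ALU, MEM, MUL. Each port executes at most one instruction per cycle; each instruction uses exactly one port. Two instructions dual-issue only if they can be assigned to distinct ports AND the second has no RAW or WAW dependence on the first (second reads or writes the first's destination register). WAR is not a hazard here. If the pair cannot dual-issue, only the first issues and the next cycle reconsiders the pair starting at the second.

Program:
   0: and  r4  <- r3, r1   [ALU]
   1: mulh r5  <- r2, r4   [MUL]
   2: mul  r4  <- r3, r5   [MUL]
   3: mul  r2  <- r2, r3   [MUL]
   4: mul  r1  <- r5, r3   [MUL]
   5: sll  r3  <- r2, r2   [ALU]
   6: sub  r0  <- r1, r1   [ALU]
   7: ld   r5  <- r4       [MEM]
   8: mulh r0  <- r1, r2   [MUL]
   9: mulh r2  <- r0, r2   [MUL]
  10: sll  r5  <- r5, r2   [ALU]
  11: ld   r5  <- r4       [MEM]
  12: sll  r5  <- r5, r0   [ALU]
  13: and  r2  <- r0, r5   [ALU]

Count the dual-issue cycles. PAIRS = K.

PAIRS = 2

#0 head=0: and i0 RAW r4
#1 head=1: mulh i1 no-port MUL/MUL
#2 head=2: mul i2 no-port MUL/MUL
#3 head=3: mul i3 no-port MUL/MUL
#4 head=4: mul sll i4&i5 2-wide
#5 head=6: sub ld i6&i7 2-wide
#6 head=8: mulh i8 no-port MUL/MUL
#7 head=9: mulh i9 RAW r2
#8 head=10: sll i10 WAW r5
#9 head=11: ld i11 RAW+WAW r5
#10 head=12: sll i12 RAW r5
#11 head=13: and i13 tail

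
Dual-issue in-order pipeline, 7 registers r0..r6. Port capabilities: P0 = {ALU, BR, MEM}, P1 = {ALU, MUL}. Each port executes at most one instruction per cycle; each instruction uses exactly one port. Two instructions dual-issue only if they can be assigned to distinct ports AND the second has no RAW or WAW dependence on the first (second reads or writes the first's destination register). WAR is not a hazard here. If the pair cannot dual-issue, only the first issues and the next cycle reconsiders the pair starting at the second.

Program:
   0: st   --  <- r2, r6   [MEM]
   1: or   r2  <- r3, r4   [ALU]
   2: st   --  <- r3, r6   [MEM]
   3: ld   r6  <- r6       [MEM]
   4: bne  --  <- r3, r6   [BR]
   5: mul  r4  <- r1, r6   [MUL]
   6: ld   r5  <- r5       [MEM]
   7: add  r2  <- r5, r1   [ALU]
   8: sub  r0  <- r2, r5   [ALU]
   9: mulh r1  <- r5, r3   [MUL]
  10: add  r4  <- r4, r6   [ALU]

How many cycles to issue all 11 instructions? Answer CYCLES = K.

CYCLES = 8

0. st.MEM/or.ALU @i0/i1  | pair
1. st.MEM @i2  | no-port MEM/MEM
2. ld.MEM @i3  | no-port MEM/BR
3. bne.BR/mul.MUL @i4/i5  | pair
4. ld.MEM @i6  | RAW r5
5. add.ALU @i7  | RAW r2
6. sub.ALU/mulh.MUL @i8/i9  | pair
7. add.ALU @i10  | tail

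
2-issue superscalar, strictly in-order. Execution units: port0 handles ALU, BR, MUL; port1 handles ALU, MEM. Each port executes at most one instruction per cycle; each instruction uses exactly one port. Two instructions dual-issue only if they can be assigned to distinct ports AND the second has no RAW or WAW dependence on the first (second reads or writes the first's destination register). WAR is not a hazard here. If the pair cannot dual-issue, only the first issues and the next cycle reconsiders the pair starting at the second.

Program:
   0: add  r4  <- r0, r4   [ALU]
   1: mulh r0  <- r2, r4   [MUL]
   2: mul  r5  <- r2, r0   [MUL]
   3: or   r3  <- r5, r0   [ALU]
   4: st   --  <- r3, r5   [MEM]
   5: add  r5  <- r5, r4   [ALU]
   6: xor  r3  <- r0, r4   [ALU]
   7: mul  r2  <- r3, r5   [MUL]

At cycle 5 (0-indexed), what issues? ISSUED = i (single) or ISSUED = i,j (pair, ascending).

[0] i0  add.ALU  -- RAW r4
[1] i1  mulh.MUL  -- no-port MUL/MUL
[2] i2  mul.MUL  -- RAW r5
[3] i3  or.ALU  -- RAW r3
[4] i4/i5  st.MEM;add.ALU  -- 2-wide
[5] i6  xor.ALU  -- RAW r3
[6] i7  mul.MUL  -- tail

ISSUED = 6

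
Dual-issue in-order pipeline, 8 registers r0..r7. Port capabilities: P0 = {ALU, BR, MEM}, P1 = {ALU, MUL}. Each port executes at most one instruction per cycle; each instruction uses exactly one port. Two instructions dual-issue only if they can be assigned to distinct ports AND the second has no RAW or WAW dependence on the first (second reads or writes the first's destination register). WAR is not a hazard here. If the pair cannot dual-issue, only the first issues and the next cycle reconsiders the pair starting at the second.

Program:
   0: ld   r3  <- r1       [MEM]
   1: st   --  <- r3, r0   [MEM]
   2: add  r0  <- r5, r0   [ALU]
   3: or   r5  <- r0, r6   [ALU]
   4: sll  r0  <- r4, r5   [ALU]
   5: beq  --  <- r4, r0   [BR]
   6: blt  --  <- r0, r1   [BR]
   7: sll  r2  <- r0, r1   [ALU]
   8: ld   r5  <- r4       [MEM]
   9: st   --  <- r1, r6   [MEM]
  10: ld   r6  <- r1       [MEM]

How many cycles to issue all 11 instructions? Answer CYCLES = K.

#0 head=0: ld.MEM i0 no-port MEM/MEM
#1 head=1: st.MEM;add.ALU i1/i2 pair
#2 head=3: or.ALU i3 RAW r5
#3 head=4: sll.ALU i4 RAW r0
#4 head=5: beq.BR i5 no-port BR/BR
#5 head=6: blt.BR;sll.ALU i6/i7 pair
#6 head=8: ld.MEM i8 no-port MEM/MEM
#7 head=9: st.MEM i9 no-port MEM/MEM
#8 head=10: ld.MEM i10 tail

CYCLES = 9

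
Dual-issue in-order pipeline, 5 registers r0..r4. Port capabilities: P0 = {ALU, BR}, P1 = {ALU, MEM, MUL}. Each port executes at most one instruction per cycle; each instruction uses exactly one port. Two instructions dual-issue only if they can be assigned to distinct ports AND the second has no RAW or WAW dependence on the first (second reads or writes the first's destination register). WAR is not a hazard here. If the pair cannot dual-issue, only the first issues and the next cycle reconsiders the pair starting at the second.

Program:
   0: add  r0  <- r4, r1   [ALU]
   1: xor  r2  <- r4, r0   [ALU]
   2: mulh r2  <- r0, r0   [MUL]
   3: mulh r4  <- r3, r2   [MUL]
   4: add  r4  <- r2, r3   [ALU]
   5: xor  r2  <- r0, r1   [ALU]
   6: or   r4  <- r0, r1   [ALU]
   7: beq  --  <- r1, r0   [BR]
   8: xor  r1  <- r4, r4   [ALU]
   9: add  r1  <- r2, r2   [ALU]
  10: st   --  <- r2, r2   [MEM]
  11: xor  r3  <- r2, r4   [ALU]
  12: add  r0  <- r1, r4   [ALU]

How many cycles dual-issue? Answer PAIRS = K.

PAIRS = 4

  cy0 -> i0 (add) RAW r0
  cy1 -> i1 (xor) WAW r2
  cy2 -> i2 (mulh) no-port MUL/MUL
  cy3 -> i3 (mulh) WAW r4
  cy4 -> i4/i5 (add/xor) dual
  cy5 -> i6/i7 (or/beq) dual
  cy6 -> i8 (xor) WAW r1
  cy7 -> i9/i10 (add/st) dual
  cy8 -> i11/i12 (xor/add) dual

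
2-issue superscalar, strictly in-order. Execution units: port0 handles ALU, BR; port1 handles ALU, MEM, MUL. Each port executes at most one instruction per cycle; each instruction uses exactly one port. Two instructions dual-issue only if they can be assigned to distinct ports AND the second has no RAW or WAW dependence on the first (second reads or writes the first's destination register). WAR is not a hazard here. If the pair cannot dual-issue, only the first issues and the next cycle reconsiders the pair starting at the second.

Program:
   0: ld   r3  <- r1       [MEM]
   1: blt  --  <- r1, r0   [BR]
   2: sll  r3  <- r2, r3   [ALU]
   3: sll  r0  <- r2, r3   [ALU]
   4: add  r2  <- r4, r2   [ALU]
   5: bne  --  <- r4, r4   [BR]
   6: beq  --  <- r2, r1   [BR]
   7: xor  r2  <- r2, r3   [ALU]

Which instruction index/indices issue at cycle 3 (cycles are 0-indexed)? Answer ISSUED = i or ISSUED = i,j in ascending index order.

ISSUED = 5

[0] i0,i1  ld.MEM/blt.BR  -- dual
[1] i2  sll.ALU  -- RAW r3
[2] i3,i4  sll.ALU/add.ALU  -- dual
[3] i5  bne.BR  -- no-port BR/BR
[4] i6,i7  beq.BR/xor.ALU  -- dual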